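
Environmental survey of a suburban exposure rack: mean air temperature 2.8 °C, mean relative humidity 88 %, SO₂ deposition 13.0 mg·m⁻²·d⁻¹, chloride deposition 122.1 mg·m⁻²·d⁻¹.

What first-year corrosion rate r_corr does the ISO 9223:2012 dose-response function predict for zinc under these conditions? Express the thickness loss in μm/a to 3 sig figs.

zinc: f(T) = +0.038·(T−10) [T≤10 °C] = -0.2736
  sulphur-dioxide contribution → 1.738 μm/a
  chloride contribution → 0.6943 μm/a
  total first-year rate 2.432 μm/a

r_corr = 2.43 μm/a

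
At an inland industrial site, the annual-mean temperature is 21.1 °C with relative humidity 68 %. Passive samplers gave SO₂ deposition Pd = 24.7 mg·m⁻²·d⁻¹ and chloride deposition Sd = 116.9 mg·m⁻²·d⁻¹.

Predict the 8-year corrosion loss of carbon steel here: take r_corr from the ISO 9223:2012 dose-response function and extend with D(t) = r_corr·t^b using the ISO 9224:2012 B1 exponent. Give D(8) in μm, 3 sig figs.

carbon steel: temperature factor f = -0.054·(11.1) = -0.5994
  Pd branch = 1.77·Pd^0.52·e^(0.02·RH+f) = 20.07 μm/a
  Cl⁻ term: 0.102·116.9^0.62·exp(0.033·68+0.04·21.1) = 42.83
  r_corr = 20.07 + 42.83 = 62.9 μm/a
ISO 9224: D(t) = r_corr · t^b with b = 0.523 (carbon steel, B1)
  D(8) = 62.9 × 8^0.523 = 62.9 × 2.967 = 186.6 μm

D(8) = 187 μm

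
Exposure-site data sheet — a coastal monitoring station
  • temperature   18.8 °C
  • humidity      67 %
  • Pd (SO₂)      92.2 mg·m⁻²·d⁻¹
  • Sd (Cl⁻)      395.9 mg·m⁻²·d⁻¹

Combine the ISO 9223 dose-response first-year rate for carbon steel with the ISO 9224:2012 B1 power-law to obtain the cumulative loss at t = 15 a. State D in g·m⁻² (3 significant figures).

carbon steel: T>10 °C ⇒ hinge -0.054·(18.8−10) = -0.4752
  sulphur-dioxide contribution → 44.18 μm/a
  chloride contribution → 80.52 μm/a
  ⇒ r_corr(carbon steel) = 124.7 μm/a
Power-law: D(15) = r_corr · 15^0.523
  D(15) = 124.7 × 15^0.523 = 124.7 × 4.122 = 514 μm
  Mass loss = 514 μm × 7.85 g/cm³ = 4035 g·m⁻²

D(15) = 4.03e+03 g·m⁻²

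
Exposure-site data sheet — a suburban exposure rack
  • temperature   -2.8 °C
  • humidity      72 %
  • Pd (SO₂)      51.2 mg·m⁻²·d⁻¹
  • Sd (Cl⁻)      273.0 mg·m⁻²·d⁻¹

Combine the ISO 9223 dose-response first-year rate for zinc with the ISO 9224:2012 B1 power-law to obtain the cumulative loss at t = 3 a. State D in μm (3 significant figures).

D(3) = 4.47 μm

zinc: temperature factor f = +0.038·(-12.8) = -0.4864
  Pd branch = 0.0129·Pd^0.44·e^(0.046·RH+f) = 1.23 μm/a
  Cl⁻ term: 0.0175·273.0^0.57·exp(0.008·72+0.085·-2.8) = 0.6004
  sum: 1.23 + 0.6004 → r_corr = 1.83 μm/a
ISO 9224: D(t) = r_corr · t^b with b = 0.813 (zinc, B1)
  D(3) = 1.83 × 3^0.813 = 1.83 × 2.443 = 4.471 μm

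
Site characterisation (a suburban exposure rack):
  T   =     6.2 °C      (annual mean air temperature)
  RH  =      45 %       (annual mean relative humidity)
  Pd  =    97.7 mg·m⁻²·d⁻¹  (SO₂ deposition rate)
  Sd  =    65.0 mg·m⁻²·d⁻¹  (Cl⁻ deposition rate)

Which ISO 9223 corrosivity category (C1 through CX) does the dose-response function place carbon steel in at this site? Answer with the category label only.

carbon steel: temperature factor f = +0.150·(-3.8) = -0.5700
  Pd branch = 1.77·Pd^0.52·e^(0.02·RH+f) = 26.67 μm/a
  Cl⁻ term: 0.102·65.0^0.62·exp(0.033·45+0.04·6.2) = 7.678
  sum: 26.67 + 7.678 → r_corr = 34.35 μm/a
34.3 μm/a falls in (25, 50] for carbon steel → category C3

C3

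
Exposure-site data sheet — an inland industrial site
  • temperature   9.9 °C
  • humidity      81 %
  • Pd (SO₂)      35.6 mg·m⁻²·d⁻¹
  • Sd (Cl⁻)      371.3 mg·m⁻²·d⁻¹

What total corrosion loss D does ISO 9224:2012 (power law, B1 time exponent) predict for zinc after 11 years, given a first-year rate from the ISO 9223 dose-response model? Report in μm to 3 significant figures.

D(11) = 33.9 μm

zinc: f(T) = +0.038·(T−10) [T≤10 °C] = -0.0038
  Pd branch = 0.0129·Pd^0.44·e^(0.046·RH+f) = 2.569 μm/a
  Cl⁻ term: 0.0175·371.3^0.57·exp(0.008·81+0.085·9.9) = 2.263
  r_corr = 2.569 + 2.263 = 4.832 μm/a
Long-term exponent b (ISO 9224 Table 2, B1) = 0.813
  D(11) = 4.832 × 11^0.813 = 4.832 × 7.025 = 33.94 μm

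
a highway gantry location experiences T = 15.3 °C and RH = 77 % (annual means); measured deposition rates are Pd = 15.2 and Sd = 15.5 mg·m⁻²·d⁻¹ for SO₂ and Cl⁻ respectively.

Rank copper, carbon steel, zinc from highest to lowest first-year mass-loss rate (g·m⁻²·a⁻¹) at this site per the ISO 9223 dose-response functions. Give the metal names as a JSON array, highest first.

["carbon steel", "copper", "zinc"]

copper: f(T) = -0.080·(T−10) [T>10 °C] = -0.4240
  sulphur-dioxide contribution → 0.6613 μm/a
  chloride contribution → 0.7271 μm/a
  total first-year rate 1.388 μm/a
  mass loss = 1.388 μm/a × 8.96 g/cm³ = 12.44 g·m⁻²·a⁻¹
carbon steel: T>10 °C ⇒ hinge -0.054·(15.3−10) = -0.2862
  sulphur-dioxide contribution → 25.53 μm/a
  chloride contribution → 13.06 μm/a
  total first-year rate 38.59 μm/a
  mass loss = 38.59 μm/a × 7.85 g/cm³ = 302.9 g·m⁻²·a⁻¹
zinc: temperature factor f = -0.071·(5.3) = -0.3763
  sulphur-dioxide contribution → 1.013 μm/a
  chloride contribution → 0.5674 μm/a
  total first-year rate 1.58 μm/a
  mass loss = 1.58 μm/a × 7.14 g/cm³ = 11.28 g·m⁻²·a⁻¹
Ordering by g·m⁻²·a⁻¹: carbon steel (303) > copper (12.4) > zinc (11.3)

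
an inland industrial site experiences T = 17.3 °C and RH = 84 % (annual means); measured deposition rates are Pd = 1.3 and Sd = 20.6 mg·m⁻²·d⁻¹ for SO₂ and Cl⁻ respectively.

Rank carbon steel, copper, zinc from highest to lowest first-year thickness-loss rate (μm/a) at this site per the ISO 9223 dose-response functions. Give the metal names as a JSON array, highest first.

carbon steel: f(T) = -0.054·(T−10) [T>10 °C] = -0.3942
  Pd branch = 1.77·Pd^0.52·e^(0.02·RH+f) = 7.339 μm/a
  Cl⁻ term: 0.102·20.6^0.62·exp(0.033·84+0.04·17.3) = 21.26
  r_corr = 7.339 + 21.26 = 28.6 μm/a
copper: T>10 °C ⇒ hinge -0.080·(17.3−10) = -0.5840
  Pd branch = 0.0053·Pd^0.26·e^(0.059·RH+f) = 0.4494 μm/a
  Cl⁻ term: 0.01025·20.6^0.27·exp(0.036·84+0.049·17.3) = 1.114
  sum: 0.4494 + 1.114 → r_corr = 1.564 μm/a
zinc: temperature factor f = -0.071·(7.3) = -0.5183
  Pd branch = 0.0129·Pd^0.44·e^(0.046·RH+f) = 0.4109 μm/a
  Sd branch = 0.0175·Sd^0.57·e^(0.008·RH+0.085·T) = 0.8364 μm/a
  r_corr = 0.4109 + 0.8364 = 1.247 μm/a
Ordering by μm/a: carbon steel (28.6) > copper (1.56) > zinc (1.25)

["carbon steel", "copper", "zinc"]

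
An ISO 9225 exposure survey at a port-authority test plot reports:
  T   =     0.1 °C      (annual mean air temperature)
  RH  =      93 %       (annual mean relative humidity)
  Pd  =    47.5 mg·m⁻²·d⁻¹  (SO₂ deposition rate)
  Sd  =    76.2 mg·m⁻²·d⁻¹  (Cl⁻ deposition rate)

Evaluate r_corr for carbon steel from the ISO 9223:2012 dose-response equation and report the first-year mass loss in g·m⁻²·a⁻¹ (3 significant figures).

carbon steel: f(T) = +0.150·(T−10) [T≤10 °C] = -1.4850
  SO₂ term: 1.77·47.5^0.52·exp(0.02·93-1.4850) = 19.17
  Sd branch = 0.102·Sd^0.62·e^(0.033·RH+0.04·T) = 32.36 μm/a
  r_corr = 19.17 + 32.36 = 51.53 μm/a
Convert to mass loss: 51.53 μm/a × 7.85 g/cm³ = 404.5 g·m⁻²·a⁻¹

r_corr = 405 g·m⁻²·a⁻¹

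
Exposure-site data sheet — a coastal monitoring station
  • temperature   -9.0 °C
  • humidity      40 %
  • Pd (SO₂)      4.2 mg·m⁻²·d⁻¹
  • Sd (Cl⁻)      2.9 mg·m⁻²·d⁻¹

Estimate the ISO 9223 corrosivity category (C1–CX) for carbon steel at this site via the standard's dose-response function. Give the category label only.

carbon steel: temperature factor f = +0.150·(-19.0) = -2.8500
  SO₂ term: 1.77·4.2^0.52·exp(0.02·40-2.8500) = 0.4806
  Sd branch = 0.102·Sd^0.62·e^(0.033·RH+0.04·T) = 0.5155 μm/a
  sum: 0.4806 + 0.5155 → r_corr = 0.9961 μm/a
ISO 9223 Table 2 (carbon steel): 0 < 0.996 ≤ 1.3 μm/a ⇒ C1

C1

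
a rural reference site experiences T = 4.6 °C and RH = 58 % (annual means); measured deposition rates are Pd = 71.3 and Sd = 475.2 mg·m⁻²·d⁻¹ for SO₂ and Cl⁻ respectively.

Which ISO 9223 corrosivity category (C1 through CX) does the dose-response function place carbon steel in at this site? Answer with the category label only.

C4

carbon steel: f(T) = +0.150·(T−10) [T≤10 °C] = -0.8100
  SO₂ term: 1.77·71.3^0.52·exp(0.02·58-0.8100) = 23.1
  Sd branch = 0.102·Sd^0.62·e^(0.033·RH+0.04·T) = 37.97 μm/a
  r_corr = 23.1 + 37.97 = 61.07 μm/a
Category bounds: 50…80 μm/a bracket r_corr ⇒ C4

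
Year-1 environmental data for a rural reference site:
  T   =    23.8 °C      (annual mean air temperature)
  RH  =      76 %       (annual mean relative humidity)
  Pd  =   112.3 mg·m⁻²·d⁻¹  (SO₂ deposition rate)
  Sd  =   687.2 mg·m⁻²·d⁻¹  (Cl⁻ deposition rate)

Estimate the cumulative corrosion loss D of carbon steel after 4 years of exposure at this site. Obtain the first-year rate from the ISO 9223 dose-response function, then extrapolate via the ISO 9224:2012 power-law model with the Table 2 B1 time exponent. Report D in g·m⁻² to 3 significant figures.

D(4) = 3.75e+03 g·m⁻²

carbon steel: f(T) = -0.054·(T−10) [T>10 °C] = -0.7452
  sulphur-dioxide contribution → 44.74 μm/a
  chloride contribution → 186.3 μm/a
  ⇒ r_corr(carbon steel) = 231.1 μm/a
Power-law: D(4) = r_corr · 4^0.523
  D(4) = 231.1 × 4^0.523 = 231.1 × 2.065 = 477.1 μm
  Mass loss = 477.1 μm × 7.85 g/cm³ = 3745 g·m⁻²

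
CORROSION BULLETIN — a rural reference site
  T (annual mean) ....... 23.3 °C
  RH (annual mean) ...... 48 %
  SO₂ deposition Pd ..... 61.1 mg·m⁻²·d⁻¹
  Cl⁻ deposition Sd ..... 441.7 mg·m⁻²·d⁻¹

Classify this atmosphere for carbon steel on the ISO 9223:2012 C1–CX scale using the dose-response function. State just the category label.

carbon steel: temperature factor f = -0.054·(13.3) = -0.7182
  SO₂ term: 1.77·61.1^0.52·exp(0.02·48-0.7182) = 19.13
  Sd branch = 0.102·Sd^0.62·e^(0.033·RH+0.04·T) = 55.11 μm/a
  r_corr = 19.13 + 55.11 = 74.24 μm/a
74.2 μm/a falls in (50, 80] for carbon steel → category C4

C4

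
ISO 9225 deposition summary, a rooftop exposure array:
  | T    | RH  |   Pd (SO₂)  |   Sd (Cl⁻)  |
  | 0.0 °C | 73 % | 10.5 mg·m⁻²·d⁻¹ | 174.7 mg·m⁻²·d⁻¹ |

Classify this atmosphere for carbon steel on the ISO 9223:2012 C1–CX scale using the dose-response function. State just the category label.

C3

carbon steel: T≤10 °C ⇒ hinge +0.150·(0.0−10) = -1.5000
  SO₂ term: 1.77·10.5^0.52·exp(0.02·73-1.5000) = 5.776
  Sd branch = 0.102·Sd^0.62·e^(0.033·RH+0.04·T) = 27.86 μm/a
  sum: 5.776 + 27.86 → r_corr = 33.64 μm/a
ISO 9223 Table 2 (carbon steel): 25 < 33.6 ≤ 50 μm/a ⇒ C3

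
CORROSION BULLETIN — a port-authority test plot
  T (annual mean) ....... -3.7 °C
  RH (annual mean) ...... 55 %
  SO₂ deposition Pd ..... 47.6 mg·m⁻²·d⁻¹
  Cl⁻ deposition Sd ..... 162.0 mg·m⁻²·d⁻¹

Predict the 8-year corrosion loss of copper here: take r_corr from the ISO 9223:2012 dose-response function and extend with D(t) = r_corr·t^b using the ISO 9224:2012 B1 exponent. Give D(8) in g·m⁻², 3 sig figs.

copper: f(T) = +0.126·(T−10) [T≤10 °C] = -1.7262
  SO₂ term: 0.0053·47.6^0.26·exp(0.059·55-1.7262) = 0.06608
  Cl⁻ term: 0.01025·162.0^0.27·exp(0.036·55+0.049·-3.7) = 0.2446
  r_corr = 0.06608 + 0.2446 = 0.3107 μm/a
Power-law: D(8) = r_corr · 8^0.667
  D(8) = 0.3107 × 8^0.667 = 0.3107 × 4.003 = 1.244 μm
  Mass loss = 1.244 μm × 8.96 g/cm³ = 11.14 g·m⁻²

D(8) = 11.1 g·m⁻²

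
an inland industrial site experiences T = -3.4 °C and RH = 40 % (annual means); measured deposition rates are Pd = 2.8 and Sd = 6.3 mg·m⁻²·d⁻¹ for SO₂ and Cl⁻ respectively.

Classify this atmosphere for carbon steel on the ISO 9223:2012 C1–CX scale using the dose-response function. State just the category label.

C2

carbon steel: temperature factor f = +0.150·(-13.4) = -2.0100
  sulphur-dioxide contribution → 0.9016 μm/a
  chloride contribution → 1.043 μm/a
  total first-year rate 1.945 μm/a
1.94 μm/a falls in (1.3, 25] for carbon steel → category C2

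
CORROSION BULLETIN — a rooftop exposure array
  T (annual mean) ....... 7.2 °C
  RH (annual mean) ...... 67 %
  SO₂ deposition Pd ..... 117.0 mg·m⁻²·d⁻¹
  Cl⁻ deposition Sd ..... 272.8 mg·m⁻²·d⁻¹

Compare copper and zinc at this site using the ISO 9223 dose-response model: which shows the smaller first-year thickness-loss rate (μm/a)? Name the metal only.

copper: temperature factor f = +0.126·(-2.8) = -0.3528
  Pd branch = 0.0053·Pd^0.26·e^(0.059·RH+f) = 0.6692 μm/a
  Cl⁻ term: 0.01025·272.8^0.27·exp(0.036·67+0.049·7.2) = 0.7398
  sum: 0.6692 + 0.7398 → r_corr = 1.409 μm/a
zinc: T≤10 °C ⇒ hinge +0.038·(7.2−10) = -0.1064
  Pd branch = 0.0129·Pd^0.44·e^(0.046·RH+f) = 2.055 μm/a
  Cl⁻ term: 0.0175·272.8^0.57·exp(0.008·67+0.085·7.2) = 1.349
  r_corr = 2.055 + 1.349 = 3.404 μm/a
Ordering by μm/a: zinc (3.4) > copper (1.41)

copper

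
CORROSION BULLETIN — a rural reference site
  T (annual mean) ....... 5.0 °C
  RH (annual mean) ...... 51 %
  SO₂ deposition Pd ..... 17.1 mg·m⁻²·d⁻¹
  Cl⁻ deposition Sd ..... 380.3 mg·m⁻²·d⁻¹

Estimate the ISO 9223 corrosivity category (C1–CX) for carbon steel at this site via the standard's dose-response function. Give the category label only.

C3

carbon steel: f(T) = +0.150·(T−10) [T≤10 °C] = -0.7500
  sulphur-dioxide contribution → 10.15 μm/a
  chloride contribution → 26.67 μm/a
  ⇒ r_corr(carbon steel) = 36.82 μm/a
ISO 9223 Table 2 (carbon steel): 25 < 36.8 ≤ 50 μm/a ⇒ C3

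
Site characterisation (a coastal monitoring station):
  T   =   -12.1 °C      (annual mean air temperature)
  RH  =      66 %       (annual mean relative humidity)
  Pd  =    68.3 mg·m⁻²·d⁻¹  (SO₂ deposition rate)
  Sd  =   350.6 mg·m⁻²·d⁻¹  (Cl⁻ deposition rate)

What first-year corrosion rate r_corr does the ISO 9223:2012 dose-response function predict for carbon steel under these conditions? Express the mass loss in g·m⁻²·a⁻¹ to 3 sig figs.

r_corr = 182 g·m⁻²·a⁻¹

carbon steel: f(T) = +0.150·(T−10) [T≤10 °C] = -3.3150
  sulphur-dioxide contribution → 2.165 μm/a
  chloride contribution → 20.99 μm/a
  total first-year rate 23.16 μm/a
Convert to mass loss: 23.16 μm/a × 7.85 g/cm³ = 181.8 g·m⁻²·a⁻¹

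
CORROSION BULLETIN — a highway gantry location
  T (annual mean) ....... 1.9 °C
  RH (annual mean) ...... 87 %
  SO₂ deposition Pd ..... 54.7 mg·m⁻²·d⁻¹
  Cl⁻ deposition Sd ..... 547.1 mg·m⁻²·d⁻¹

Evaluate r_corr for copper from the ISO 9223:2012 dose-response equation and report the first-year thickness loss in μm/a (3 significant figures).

copper: temperature factor f = +0.126·(-8.1) = -1.0206
  sulphur-dioxide contribution → 0.9165 μm/a
  chloride contribution → 1.415 μm/a
  ⇒ r_corr(copper) = 2.331 μm/a

r_corr = 2.33 μm/a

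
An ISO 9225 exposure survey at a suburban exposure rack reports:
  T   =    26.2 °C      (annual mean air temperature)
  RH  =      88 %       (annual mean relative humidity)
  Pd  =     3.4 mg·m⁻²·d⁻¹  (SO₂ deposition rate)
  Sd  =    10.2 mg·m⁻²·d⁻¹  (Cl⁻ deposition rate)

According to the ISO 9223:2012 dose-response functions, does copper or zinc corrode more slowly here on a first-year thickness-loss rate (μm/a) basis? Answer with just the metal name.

zinc

copper: temperature factor f = -0.080·(16.2) = -1.2960
  SO₂ term: 0.0053·3.4^0.26·exp(0.059·88-1.2960) = 0.3585
  Sd branch = 0.01025·Sd^0.27·e^(0.036·RH+0.049·T) = 1.646 μm/a
  sum: 0.3585 + 1.646 → r_corr = 2.005 μm/a
zinc: temperature factor f = -0.071·(16.2) = -1.1502
  Pd branch = 0.0129·Pd^0.44·e^(0.046·RH+f) = 0.4008 μm/a
  Sd branch = 0.0175·Sd^0.57·e^(0.008·RH+0.085·T) = 1.233 μm/a
  r_corr = 0.4008 + 1.233 = 1.634 μm/a
Ordering by μm/a: copper (2) > zinc (1.63)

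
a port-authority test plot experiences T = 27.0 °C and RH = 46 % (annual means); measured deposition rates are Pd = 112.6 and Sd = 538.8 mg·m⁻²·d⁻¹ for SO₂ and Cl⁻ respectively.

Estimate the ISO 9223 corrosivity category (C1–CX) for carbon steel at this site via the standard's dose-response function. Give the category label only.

carbon steel: temperature factor f = -0.054·(17.0) = -0.9180
  sulphur-dioxide contribution → 20.68 μm/a
  chloride contribution → 67.67 μm/a
  ⇒ r_corr(carbon steel) = 88.35 μm/a
Category bounds: 80…200 μm/a bracket r_corr ⇒ C5

C5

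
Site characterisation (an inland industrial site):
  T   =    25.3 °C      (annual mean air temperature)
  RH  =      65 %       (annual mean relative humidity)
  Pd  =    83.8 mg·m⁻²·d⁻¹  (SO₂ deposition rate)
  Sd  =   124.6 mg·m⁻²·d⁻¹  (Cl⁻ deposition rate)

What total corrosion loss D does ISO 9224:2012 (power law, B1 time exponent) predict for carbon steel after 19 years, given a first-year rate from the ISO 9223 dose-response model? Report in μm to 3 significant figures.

carbon steel: f(T) = -0.054·(T−10) [T>10 °C] = -0.8262
  Pd branch = 1.77·Pd^0.52·e^(0.02·RH+f) = 28.43 μm/a
  Sd branch = 0.102·Sd^0.62·e^(0.033·RH+0.04·T) = 47.74 μm/a
  sum: 28.43 + 47.74 → r_corr = 76.17 μm/a
Long-term exponent b (ISO 9224 Table 2, B1) = 0.523
  D(19) = 76.17 × 19^0.523 = 76.17 × 4.664 = 355.3 μm

D(19) = 355 μm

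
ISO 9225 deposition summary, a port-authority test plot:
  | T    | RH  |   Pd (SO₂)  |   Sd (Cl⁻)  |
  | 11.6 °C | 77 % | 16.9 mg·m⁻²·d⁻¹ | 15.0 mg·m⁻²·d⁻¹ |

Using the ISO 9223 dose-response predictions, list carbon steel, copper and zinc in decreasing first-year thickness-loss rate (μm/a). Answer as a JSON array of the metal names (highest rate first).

carbon steel: f(T) = -0.054·(T−10) [T>10 °C] = -0.0864
  sulphur-dioxide contribution → 32.94 μm/a
  chloride contribution → 11.04 μm/a
  total first-year rate 43.98 μm/a
copper: temperature factor f = -0.080·(1.6) = -0.1280
  sulphur-dioxide contribution → 0.914 μm/a
  chloride contribution → 0.6012 μm/a
  ⇒ r_corr(copper) = 1.515 μm/a
zinc: f(T) = -0.071·(T−10) [T>10 °C] = -0.1136
  sulphur-dioxide contribution → 1.38 μm/a
  chloride contribution → 0.4066 μm/a
  total first-year rate 1.786 μm/a
Ordering by μm/a: carbon steel (44) > zinc (1.79) > copper (1.52)

["carbon steel", "zinc", "copper"]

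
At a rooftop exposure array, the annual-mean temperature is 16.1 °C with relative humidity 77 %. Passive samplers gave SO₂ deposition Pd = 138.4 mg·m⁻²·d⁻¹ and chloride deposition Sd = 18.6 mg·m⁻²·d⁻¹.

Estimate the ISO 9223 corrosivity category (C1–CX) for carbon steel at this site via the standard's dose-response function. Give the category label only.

carbon steel: T>10 °C ⇒ hinge -0.054·(16.1−10) = -0.3294
  SO₂ term: 1.77·138.4^0.52·exp(0.02·77-0.3294) = 77.11
  Cl⁻ term: 0.102·18.6^0.62·exp(0.033·77+0.04·16.1) = 15.1
  r_corr = 77.11 + 15.1 = 92.21 μm/a
92.2 μm/a falls in (80, 200] for carbon steel → category C5

C5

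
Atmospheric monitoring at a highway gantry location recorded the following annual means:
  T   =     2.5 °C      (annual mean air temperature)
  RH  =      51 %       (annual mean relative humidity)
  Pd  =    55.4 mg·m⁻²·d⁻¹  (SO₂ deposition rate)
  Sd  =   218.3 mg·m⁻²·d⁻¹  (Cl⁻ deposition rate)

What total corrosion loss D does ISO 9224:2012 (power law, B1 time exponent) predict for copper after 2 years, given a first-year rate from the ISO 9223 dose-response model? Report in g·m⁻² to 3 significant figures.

copper: temperature factor f = +0.126·(-7.5) = -0.9450
  Pd branch = 0.0053·Pd^0.26·e^(0.059·RH+f) = 0.1186 μm/a
  Cl⁻ term: 0.01025·218.3^0.27·exp(0.036·51+0.049·2.5) = 0.3111
  sum: 0.1186 + 0.3111 → r_corr = 0.4296 μm/a
Long-term exponent b (ISO 9224 Table 2, B1) = 0.667
  D(2) = 0.4296 × 2^0.667 = 0.4296 × 1.588 = 0.6821 μm
  Mass loss = 0.6821 μm × 8.96 g/cm³ = 6.112 g·m⁻²

D(2) = 6.11 g·m⁻²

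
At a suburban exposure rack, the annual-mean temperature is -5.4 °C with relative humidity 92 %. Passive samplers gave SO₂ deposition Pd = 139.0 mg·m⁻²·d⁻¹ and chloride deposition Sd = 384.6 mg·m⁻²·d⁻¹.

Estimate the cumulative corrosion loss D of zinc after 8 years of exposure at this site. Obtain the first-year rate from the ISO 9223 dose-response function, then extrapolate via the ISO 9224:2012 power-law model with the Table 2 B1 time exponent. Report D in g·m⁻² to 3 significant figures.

zinc: f(T) = +0.038·(T−10) [T≤10 °C] = -0.5852
  SO₂ term: 0.0129·139.0^0.44·exp(0.046·92-0.5852) = 4.338
  Sd branch = 0.0175·Sd^0.57·e^(0.008·RH+0.085·T) = 0.6867 μm/a
  r_corr = 4.338 + 0.6867 = 5.025 μm/a
Long-term exponent b (ISO 9224 Table 2, B1) = 0.813
  D(8) = 5.025 × 8^0.813 = 5.025 × 5.423 = 27.25 μm
  Mass loss = 27.25 μm × 7.14 g/cm³ = 194.6 g·m⁻²

D(8) = 195 g·m⁻²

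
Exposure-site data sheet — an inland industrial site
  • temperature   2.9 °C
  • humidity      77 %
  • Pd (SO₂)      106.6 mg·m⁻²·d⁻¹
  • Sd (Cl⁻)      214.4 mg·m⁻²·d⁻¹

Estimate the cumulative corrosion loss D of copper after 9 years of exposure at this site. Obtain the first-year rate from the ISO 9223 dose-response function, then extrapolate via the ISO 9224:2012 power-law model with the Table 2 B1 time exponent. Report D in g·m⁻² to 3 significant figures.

D(9) = 57.8 g·m⁻²

copper: f(T) = +0.126·(T−10) [T≤10 °C] = -0.8946
  SO₂ term: 0.0053·106.6^0.26·exp(0.059·77-0.8946) = 0.6854
  Sd branch = 0.01025·Sd^0.27·e^(0.036·RH+0.049·T) = 0.8049 μm/a
  r_corr = 0.6854 + 0.8049 = 1.49 μm/a
Power-law: D(9) = r_corr · 9^0.667
  D(9) = 1.49 × 9^0.667 = 1.49 × 4.33 = 6.453 μm
  Mass loss = 6.453 μm × 8.96 g/cm³ = 57.82 g·m⁻²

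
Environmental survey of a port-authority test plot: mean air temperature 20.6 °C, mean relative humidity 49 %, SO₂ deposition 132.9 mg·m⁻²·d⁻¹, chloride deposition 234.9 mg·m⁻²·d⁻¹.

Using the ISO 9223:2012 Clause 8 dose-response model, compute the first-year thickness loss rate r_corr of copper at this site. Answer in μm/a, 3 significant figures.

r_corr = 0.862 μm/a

copper: T>10 °C ⇒ hinge -0.080·(20.6−10) = -0.8480
  sulphur-dioxide contribution → 0.1458 μm/a
  chloride contribution → 0.7167 μm/a
  total first-year rate 0.8625 μm/a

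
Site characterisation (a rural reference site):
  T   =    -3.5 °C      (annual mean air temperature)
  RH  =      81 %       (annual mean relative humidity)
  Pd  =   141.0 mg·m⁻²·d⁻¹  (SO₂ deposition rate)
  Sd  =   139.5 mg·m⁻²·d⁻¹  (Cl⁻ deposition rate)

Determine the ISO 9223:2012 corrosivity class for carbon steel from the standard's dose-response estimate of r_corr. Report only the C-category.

C3

carbon steel: temperature factor f = +0.150·(-13.5) = -2.0250
  SO₂ term: 1.77·141.0^0.52·exp(0.02·81-2.0250) = 15.48
  Cl⁻ term: 0.102·139.5^0.62·exp(0.033·81+0.04·-3.5) = 27.43
  sum: 15.48 + 27.43 → r_corr = 42.91 μm/a
ISO 9223 Table 2 (carbon steel): 25 < 42.9 ≤ 50 μm/a ⇒ C3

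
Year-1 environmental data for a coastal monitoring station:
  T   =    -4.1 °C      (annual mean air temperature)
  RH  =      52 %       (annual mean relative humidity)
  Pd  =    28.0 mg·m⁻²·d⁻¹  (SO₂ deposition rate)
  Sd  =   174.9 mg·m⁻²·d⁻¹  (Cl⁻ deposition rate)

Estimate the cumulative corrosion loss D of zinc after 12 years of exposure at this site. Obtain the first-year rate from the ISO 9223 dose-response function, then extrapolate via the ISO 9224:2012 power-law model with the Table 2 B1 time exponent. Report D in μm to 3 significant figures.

zinc: f(T) = +0.038·(T−10) [T≤10 °C] = -0.5358
  SO₂ term: 0.0129·28.0^0.44·exp(0.046·52-0.5358) = 0.3577
  Sd branch = 0.0175·Sd^0.57·e^(0.008·RH+0.085·T) = 0.3554 μm/a
  sum: 0.3577 + 0.3554 → r_corr = 0.7131 μm/a
Long-term exponent b (ISO 9224 Table 2, B1) = 0.813
  D(12) = 0.7131 × 12^0.813 = 0.7131 × 7.54 = 5.377 μm

D(12) = 5.38 μm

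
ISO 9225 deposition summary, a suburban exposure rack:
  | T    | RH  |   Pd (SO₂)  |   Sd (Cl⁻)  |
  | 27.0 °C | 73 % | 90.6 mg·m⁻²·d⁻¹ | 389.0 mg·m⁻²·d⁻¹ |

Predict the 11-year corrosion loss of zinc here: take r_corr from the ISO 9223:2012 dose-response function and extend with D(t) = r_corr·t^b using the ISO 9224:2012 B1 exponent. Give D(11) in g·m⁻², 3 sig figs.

zinc: f(T) = -0.071·(T−10) [T>10 °C] = -1.2070
  sulphur-dioxide contribution → 0.8052 μm/a
  chloride contribution → 9.325 μm/a
  ⇒ r_corr(zinc) = 10.13 μm/a
ISO 9224: D(t) = r_corr · t^b with b = 0.813 (zinc, B1)
  D(11) = 10.13 × 11^0.813 = 10.13 × 7.025 = 71.16 μm
  Mass loss = 71.16 μm × 7.14 g/cm³ = 508.1 g·m⁻²

D(11) = 508 g·m⁻²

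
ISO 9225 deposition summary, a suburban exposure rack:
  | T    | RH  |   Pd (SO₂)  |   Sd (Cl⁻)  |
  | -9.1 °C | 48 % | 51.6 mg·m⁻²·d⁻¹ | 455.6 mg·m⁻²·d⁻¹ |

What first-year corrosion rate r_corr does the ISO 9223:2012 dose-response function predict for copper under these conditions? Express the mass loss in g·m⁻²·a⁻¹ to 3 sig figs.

copper: f(T) = +0.126·(T−10) [T≤10 °C] = -2.4066
  Pd branch = 0.0053·Pd^0.26·e^(0.059·RH+f) = 0.02261 μm/a
  Cl⁻ term: 0.01025·455.6^0.27·exp(0.036·48+0.049·-9.1) = 0.1929
  r_corr = 0.02261 + 0.1929 = 0.2155 μm/a
Convert to mass loss: 0.2155 μm/a × 8.96 g/cm³ = 1.931 g·m⁻²·a⁻¹

r_corr = 1.93 g·m⁻²·a⁻¹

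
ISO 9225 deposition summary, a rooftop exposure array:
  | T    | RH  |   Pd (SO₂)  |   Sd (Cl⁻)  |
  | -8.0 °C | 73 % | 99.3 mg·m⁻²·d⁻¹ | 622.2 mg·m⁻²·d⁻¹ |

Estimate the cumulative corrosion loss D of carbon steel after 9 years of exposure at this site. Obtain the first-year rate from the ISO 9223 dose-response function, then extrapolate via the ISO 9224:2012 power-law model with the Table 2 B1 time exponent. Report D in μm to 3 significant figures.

carbon steel: temperature factor f = +0.150·(-18.0) = -2.7000
  sulphur-dioxide contribution → 5.596 μm/a
  chloride contribution → 44.47 μm/a
  ⇒ r_corr(carbon steel) = 50.07 μm/a
ISO 9224: D(t) = r_corr · t^b with b = 0.523 (carbon steel, B1)
  D(9) = 50.07 × 9^0.523 = 50.07 × 3.156 = 158 μm

D(9) = 158 μm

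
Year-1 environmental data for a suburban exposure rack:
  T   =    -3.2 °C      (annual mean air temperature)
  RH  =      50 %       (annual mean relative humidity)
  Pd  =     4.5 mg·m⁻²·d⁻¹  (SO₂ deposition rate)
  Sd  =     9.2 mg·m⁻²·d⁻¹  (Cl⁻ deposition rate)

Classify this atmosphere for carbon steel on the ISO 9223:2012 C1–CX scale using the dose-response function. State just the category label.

C2

carbon steel: temperature factor f = +0.150·(-13.2) = -1.9800
  SO₂ term: 1.77·4.5^0.52·exp(0.02·50-1.9800) = 1.452
  Cl⁻ term: 0.102·9.2^0.62·exp(0.033·50+0.04·-3.2) = 1.85
  r_corr = 1.452 + 1.85 = 3.302 μm/a
ISO 9223 Table 2 (carbon steel): 1.3 < 3.3 ≤ 25 μm/a ⇒ C2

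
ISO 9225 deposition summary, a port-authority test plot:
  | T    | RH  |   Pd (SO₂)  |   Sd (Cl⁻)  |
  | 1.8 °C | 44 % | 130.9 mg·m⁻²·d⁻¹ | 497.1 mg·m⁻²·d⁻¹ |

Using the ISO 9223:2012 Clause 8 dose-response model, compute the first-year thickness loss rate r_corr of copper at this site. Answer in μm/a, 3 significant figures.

copper: T≤10 °C ⇒ hinge +0.126·(1.8−10) = -1.0332
  sulphur-dioxide contribution → 0.08982 μm/a
  chloride contribution → 0.2917 μm/a
  total first-year rate 0.3816 μm/a

r_corr = 0.382 μm/a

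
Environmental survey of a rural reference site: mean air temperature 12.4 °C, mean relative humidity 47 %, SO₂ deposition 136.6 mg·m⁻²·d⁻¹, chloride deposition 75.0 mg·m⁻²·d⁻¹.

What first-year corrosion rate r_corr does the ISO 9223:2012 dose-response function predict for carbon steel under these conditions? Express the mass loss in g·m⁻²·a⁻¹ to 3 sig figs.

carbon steel: temperature factor f = -0.054·(2.4) = -0.1296
  sulphur-dioxide contribution → 51.33 μm/a
  chloride contribution → 11.49 μm/a
  total first-year rate 62.81 μm/a
Convert to mass loss: 62.81 μm/a × 7.85 g/cm³ = 493.1 g·m⁻²·a⁻¹

r_corr = 493 g·m⁻²·a⁻¹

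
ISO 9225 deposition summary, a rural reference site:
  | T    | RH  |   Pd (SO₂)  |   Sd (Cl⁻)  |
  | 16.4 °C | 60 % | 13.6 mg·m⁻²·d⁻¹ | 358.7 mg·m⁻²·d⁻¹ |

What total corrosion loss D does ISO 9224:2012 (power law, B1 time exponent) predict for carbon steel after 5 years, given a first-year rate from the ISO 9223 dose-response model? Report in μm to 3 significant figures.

carbon steel: T>10 °C ⇒ hinge -0.054·(16.4−10) = -0.3456
  sulphur-dioxide contribution → 16.16 μm/a
  chloride contribution → 54.62 μm/a
  total first-year rate 70.78 μm/a
Long-term exponent b (ISO 9224 Table 2, B1) = 0.523
  D(5) = 70.78 × 5^0.523 = 70.78 × 2.32 = 164.2 μm

D(5) = 164 μm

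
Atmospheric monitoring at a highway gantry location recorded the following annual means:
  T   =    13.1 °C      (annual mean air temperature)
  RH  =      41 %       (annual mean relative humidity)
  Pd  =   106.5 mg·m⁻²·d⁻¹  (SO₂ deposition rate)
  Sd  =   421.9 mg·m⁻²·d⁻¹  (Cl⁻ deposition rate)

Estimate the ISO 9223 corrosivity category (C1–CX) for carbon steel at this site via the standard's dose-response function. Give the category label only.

carbon steel: T>10 °C ⇒ hinge -0.054·(13.1−10) = -0.1674
  Pd branch = 1.77·Pd^0.52·e^(0.02·RH+f) = 38.51 μm/a
  Sd branch = 0.102·Sd^0.62·e^(0.033·RH+0.04·T) = 28.27 μm/a
  sum: 38.51 + 28.27 → r_corr = 66.79 μm/a
66.8 μm/a falls in (50, 80] for carbon steel → category C4

C4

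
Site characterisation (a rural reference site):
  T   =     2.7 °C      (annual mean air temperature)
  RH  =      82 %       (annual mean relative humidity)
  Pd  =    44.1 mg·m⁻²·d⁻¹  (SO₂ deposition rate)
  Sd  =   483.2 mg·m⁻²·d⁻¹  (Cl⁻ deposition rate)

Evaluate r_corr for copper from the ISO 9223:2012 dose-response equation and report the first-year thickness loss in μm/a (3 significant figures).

r_corr = 1.90 μm/a

copper: f(T) = +0.126·(T−10) [T≤10 °C] = -0.9198
  sulphur-dioxide contribution → 0.7136 μm/a
  chloride contribution → 1.188 μm/a
  ⇒ r_corr(copper) = 1.902 μm/a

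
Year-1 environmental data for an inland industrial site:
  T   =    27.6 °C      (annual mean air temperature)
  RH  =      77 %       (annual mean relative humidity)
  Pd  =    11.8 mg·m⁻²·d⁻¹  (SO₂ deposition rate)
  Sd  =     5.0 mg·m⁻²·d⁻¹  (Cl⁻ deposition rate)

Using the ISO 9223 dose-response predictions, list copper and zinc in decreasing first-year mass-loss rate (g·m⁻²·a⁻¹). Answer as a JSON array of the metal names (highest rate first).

["copper", "zinc"]

copper: temperature factor f = -0.080·(17.6) = -1.4080
  SO₂ term: 0.0053·11.8^0.26·exp(0.059·77-1.4080) = 0.2315
  Cl⁻ term: 0.01025·5.0^0.27·exp(0.036·77+0.049·27.6) = 0.9787
  r_corr = 0.2315 + 0.9787 = 1.21 μm/a
  mass loss = 1.21 μm/a × 8.96 g/cm³ = 10.84 g·m⁻²·a⁻¹
zinc: f(T) = -0.071·(T−10) [T>10 °C] = -1.2496
  Pd branch = 0.0129·Pd^0.44·e^(0.046·RH+f) = 0.3783 μm/a
  Cl⁻ term: 0.0175·5.0^0.57·exp(0.008·77+0.085·27.6) = 0.8469
  sum: 0.3783 + 0.8469 → r_corr = 1.225 μm/a
  mass loss = 1.225 μm/a × 7.14 g/cm³ = 8.748 g·m⁻²·a⁻¹
Ordering by g·m⁻²·a⁻¹: copper (10.8) > zinc (8.75)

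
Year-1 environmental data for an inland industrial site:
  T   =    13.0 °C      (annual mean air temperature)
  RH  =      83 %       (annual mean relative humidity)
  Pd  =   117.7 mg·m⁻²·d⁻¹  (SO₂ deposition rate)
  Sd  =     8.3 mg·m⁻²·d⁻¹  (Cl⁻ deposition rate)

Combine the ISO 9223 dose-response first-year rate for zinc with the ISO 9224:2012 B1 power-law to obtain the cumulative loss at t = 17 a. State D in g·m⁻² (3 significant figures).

zinc: T>10 °C ⇒ hinge -0.071·(13.0−10) = -0.2130
  sulphur-dioxide contribution → 3.867 μm/a
  chloride contribution → 0.3429 μm/a
  ⇒ r_corr(zinc) = 4.21 μm/a
Power-law: D(17) = r_corr · 17^0.813
  D(17) = 4.21 × 17^0.813 = 4.21 × 10.01 = 42.13 μm
  Mass loss = 42.13 μm × 7.14 g/cm³ = 300.8 g·m⁻²

D(17) = 301 g·m⁻²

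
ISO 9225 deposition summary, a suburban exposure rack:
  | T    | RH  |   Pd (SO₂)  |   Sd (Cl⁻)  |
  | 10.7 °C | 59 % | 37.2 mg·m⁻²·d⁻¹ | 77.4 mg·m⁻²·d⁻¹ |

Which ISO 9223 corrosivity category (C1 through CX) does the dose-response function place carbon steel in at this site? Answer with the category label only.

carbon steel: T>10 °C ⇒ hinge -0.054·(10.7−10) = -0.0378
  Pd branch = 1.77·Pd^0.52·e^(0.02·RH+f) = 36.37 μm/a
  Cl⁻ term: 0.102·77.4^0.62·exp(0.033·59+0.04·10.7) = 16.26
  sum: 36.37 + 16.26 → r_corr = 52.63 μm/a
52.6 μm/a falls in (50, 80] for carbon steel → category C4

C4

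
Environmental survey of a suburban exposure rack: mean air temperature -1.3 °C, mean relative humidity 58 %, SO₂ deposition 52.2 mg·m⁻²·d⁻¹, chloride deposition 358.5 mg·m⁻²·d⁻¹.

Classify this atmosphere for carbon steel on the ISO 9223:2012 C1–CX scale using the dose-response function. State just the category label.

carbon steel: temperature factor f = +0.150·(-11.3) = -1.6950
  sulphur-dioxide contribution → 8.106 μm/a
  chloride contribution → 25.18 μm/a
  ⇒ r_corr(carbon steel) = 33.29 μm/a
ISO 9223 Table 2 (carbon steel): 25 < 33.3 ≤ 50 μm/a ⇒ C3

C3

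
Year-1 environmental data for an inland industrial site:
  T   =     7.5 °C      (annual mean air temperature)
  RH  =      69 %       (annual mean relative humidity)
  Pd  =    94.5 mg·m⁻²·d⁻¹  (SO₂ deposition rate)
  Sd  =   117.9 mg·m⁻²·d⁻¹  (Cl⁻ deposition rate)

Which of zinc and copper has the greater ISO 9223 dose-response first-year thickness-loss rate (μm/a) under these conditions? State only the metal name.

zinc

zinc: T≤10 °C ⇒ hinge +0.038·(7.5−10) = -0.0950
  SO₂ term: 0.0129·94.5^0.44·exp(0.046·69-0.0950) = 2.075
  Sd branch = 0.0175·Sd^0.57·e^(0.008·RH+0.085·T) = 0.8718 μm/a
  sum: 2.075 + 0.8718 → r_corr = 2.947 μm/a
copper: temperature factor f = +0.126·(-2.5) = -0.3150
  SO₂ term: 0.0053·94.5^0.26·exp(0.059·69-0.3150) = 0.7398
  Cl⁻ term: 0.01025·117.9^0.27·exp(0.036·69+0.049·7.5) = 0.6433
  r_corr = 0.7398 + 0.6433 = 1.383 μm/a
Ordering by μm/a: zinc (2.95) > copper (1.38)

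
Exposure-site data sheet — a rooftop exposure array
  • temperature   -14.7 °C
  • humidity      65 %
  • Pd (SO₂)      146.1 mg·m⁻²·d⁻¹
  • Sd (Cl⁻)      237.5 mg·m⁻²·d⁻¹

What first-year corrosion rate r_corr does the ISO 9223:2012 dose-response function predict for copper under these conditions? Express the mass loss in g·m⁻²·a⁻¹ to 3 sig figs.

copper: temperature factor f = +0.126·(-24.7) = -3.1122
  sulphur-dioxide contribution → 0.0399 μm/a
  chloride contribution → 0.2268 μm/a
  ⇒ r_corr(copper) = 0.2667 μm/a
Convert to mass loss: 0.2667 μm/a × 8.96 g/cm³ = 2.389 g·m⁻²·a⁻¹

r_corr = 2.39 g·m⁻²·a⁻¹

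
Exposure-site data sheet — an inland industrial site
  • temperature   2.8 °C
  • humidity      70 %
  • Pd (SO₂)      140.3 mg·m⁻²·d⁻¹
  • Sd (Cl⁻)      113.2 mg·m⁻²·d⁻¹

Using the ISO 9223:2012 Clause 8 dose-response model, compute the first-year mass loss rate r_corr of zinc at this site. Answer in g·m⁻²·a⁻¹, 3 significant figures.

r_corr = 19.5 g·m⁻²·a⁻¹

zinc: temperature factor f = +0.038·(-7.2) = -0.2736
  Pd branch = 0.0129·Pd^0.44·e^(0.046·RH+f) = 2.162 μm/a
  Sd branch = 0.0175·Sd^0.57·e^(0.008·RH+0.085·T) = 0.5758 μm/a
  sum: 2.162 + 0.5758 → r_corr = 2.738 μm/a
Convert to mass loss: 2.738 μm/a × 7.14 g/cm³ = 19.55 g·m⁻²·a⁻¹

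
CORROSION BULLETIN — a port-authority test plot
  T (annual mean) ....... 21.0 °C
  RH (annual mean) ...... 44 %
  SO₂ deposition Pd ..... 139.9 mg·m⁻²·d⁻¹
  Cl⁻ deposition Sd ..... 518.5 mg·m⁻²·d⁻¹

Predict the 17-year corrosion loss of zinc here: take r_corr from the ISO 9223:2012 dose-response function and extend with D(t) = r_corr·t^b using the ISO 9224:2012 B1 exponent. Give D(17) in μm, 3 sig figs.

D(17) = 56.3 μm

zinc: temperature factor f = -0.071·(11.0) = -0.7810
  sulphur-dioxide contribution → 0.3932 μm/a
  chloride contribution → 5.23 μm/a
  ⇒ r_corr(zinc) = 5.624 μm/a
Power-law: D(17) = r_corr · 17^0.813
  D(17) = 5.624 × 17^0.813 = 5.624 × 10.01 = 56.28 μm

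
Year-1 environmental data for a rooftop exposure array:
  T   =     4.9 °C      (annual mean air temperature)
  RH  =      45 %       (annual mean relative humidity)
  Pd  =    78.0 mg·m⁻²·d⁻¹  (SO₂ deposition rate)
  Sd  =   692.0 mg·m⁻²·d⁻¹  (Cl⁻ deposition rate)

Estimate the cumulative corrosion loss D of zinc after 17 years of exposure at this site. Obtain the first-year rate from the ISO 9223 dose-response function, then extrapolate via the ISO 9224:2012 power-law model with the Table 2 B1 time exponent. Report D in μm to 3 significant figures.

zinc: T≤10 °C ⇒ hinge +0.038·(4.9−10) = -0.1938
  SO₂ term: 0.0129·78.0^0.44·exp(0.046·45-0.1938) = 0.5727
  Cl⁻ term: 0.0175·692.0^0.57·exp(0.008·45+0.085·4.9) = 1.582
  r_corr = 0.5727 + 1.582 = 2.154 μm/a
ISO 9224: D(t) = r_corr · t^b with b = 0.813 (zinc, B1)
  D(17) = 2.154 × 17^0.813 = 2.154 × 10.01 = 21.56 μm

D(17) = 21.6 μm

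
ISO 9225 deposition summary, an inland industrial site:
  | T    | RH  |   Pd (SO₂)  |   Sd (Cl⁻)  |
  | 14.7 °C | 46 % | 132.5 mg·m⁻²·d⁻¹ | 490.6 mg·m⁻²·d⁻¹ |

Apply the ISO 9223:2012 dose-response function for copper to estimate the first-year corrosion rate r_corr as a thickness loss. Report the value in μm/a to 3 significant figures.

r_corr = 0.783 μm/a

copper: temperature factor f = -0.080·(4.7) = -0.3760
  SO₂ term: 0.0053·132.5^0.26·exp(0.059·46-0.3760) = 0.1956
  Cl⁻ term: 0.01025·490.6^0.27·exp(0.036·46+0.049·14.7) = 0.5878
  sum: 0.1956 + 0.5878 → r_corr = 0.7834 μm/a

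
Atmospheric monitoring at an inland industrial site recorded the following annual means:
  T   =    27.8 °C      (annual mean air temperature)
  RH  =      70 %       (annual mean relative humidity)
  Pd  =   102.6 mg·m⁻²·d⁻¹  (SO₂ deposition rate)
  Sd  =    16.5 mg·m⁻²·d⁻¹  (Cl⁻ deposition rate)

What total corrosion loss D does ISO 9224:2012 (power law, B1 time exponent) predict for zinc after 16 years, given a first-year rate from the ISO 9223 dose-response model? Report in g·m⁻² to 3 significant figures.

zinc: T>10 °C ⇒ hinge -0.071·(27.8−10) = -1.2638
  Pd branch = 0.0129·Pd^0.44·e^(0.046·RH+f) = 0.6999 μm/a
  Sd branch = 0.0175·Sd^0.57·e^(0.008·RH+0.085·T) = 1.609 μm/a
  sum: 0.6999 + 1.609 → r_corr = 2.309 μm/a
ISO 9224: D(t) = r_corr · t^b with b = 0.813 (zinc, B1)
  D(16) = 2.309 × 16^0.813 = 2.309 × 9.527 = 21.99 μm
  Mass loss = 21.99 μm × 7.14 g/cm³ = 157 g·m⁻²

D(16) = 157 g·m⁻²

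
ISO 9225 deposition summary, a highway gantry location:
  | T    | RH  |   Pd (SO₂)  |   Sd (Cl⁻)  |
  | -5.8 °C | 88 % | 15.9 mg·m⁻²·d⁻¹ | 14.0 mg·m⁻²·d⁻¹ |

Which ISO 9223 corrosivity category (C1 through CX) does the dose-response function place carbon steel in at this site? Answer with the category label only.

C2

carbon steel: f(T) = +0.150·(T−10) [T≤10 °C] = -2.3700
  Pd branch = 1.77·Pd^0.52·e^(0.02·RH+f) = 4.053 μm/a
  Sd branch = 0.102·Sd^0.62·e^(0.033·RH+0.04·T) = 7.579 μm/a
  r_corr = 4.053 + 7.579 = 11.63 μm/a
Category bounds: 1.3…25 μm/a bracket r_corr ⇒ C2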